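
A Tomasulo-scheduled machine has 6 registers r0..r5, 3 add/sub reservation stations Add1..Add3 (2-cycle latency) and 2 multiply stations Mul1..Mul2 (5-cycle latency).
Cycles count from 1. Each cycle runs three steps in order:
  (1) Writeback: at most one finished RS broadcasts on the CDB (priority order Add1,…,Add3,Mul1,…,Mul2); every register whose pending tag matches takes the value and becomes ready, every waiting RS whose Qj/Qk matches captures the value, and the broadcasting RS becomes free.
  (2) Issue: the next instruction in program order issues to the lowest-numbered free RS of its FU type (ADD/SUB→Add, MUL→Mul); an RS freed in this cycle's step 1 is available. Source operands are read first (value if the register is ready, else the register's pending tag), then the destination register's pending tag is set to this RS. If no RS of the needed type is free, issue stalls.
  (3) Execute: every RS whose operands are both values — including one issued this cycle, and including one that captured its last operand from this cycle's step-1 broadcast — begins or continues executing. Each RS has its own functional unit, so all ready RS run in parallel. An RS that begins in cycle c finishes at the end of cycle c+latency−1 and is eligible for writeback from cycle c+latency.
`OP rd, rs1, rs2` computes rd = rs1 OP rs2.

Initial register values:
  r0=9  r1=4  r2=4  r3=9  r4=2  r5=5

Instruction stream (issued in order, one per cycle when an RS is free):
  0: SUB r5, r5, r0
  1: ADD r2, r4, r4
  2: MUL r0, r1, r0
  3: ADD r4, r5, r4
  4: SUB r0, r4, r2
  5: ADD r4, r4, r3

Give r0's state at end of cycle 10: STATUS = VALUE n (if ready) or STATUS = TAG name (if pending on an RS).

STATUS = VALUE -6

c1: issue SUB r5<-Add1 | r0:9,r1:4,r2:4,r3:9,r4:2,r5:Add1
c2: issue ADD r2<-Add2 | r0:9,r1:4,r2:Add2,r3:9,r4:2,r5:Add1
c3: CDB Add1=-4; issue MUL r0<-Mul1 | r0:Mul1,r1:4,r2:Add2,r3:9,r4:2,r5:-4
c4: CDB Add2=4; issue ADD r4<-Add1 | r0:Mul1,r1:4,r2:4,r3:9,r4:Add1,r5:-4
c5: issue SUB r0<-Add2 | r0:Add2,r1:4,r2:4,r3:9,r4:Add1,r5:-4
c6: CDB Add1=-2; issue ADD r4<-Add1 | r0:Add2,r1:4,r2:4,r3:9,r4:Add1,r5:-4
c7: - | r0:Add2,r1:4,r2:4,r3:9,r4:Add1,r5:-4
c8: CDB Add1=7 | r0:Add2,r1:4,r2:4,r3:9,r4:7,r5:-4
c9: CDB Add2=-6 | r0:-6,r1:4,r2:4,r3:9,r4:7,r5:-4
c10: CDB Mul1=36 | r0:-6,r1:4,r2:4,r3:9,r4:7,r5:-4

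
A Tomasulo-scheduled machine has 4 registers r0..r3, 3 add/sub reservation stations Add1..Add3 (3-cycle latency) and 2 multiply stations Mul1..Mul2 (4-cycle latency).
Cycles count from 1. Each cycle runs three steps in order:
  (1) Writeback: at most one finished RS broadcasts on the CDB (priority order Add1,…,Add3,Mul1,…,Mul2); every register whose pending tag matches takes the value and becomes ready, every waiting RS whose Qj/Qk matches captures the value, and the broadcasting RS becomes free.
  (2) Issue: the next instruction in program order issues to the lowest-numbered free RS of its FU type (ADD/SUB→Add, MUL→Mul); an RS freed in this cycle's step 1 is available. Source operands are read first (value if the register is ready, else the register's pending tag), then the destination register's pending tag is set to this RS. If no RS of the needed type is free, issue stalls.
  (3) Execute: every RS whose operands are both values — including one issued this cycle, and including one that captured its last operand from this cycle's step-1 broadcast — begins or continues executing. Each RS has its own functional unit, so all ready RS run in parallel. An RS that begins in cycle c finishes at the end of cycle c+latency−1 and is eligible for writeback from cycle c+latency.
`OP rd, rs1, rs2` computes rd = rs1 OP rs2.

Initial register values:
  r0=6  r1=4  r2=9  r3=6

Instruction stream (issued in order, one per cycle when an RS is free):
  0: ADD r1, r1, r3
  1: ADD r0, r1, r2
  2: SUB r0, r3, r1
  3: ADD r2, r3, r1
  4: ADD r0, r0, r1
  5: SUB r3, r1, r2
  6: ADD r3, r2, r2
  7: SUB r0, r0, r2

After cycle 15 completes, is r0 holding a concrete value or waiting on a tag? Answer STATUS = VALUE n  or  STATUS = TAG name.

STATUS = VALUE -10

c1: issue ADD r1<-Add1 | r0:6,r1:Add1,r2:9,r3:6
c2: issue ADD r0<-Add2 | r0:Add2,r1:Add1,r2:9,r3:6
c3: issue SUB r0<-Add3 | r0:Add3,r1:Add1,r2:9,r3:6
c4: CDB Add1=10; issue ADD r2<-Add1 | r0:Add3,r1:10,r2:Add1,r3:6
c5: stall | r0:Add3,r1:10,r2:Add1,r3:6
c6: stall | r0:Add3,r1:10,r2:Add1,r3:6
c7: CDB Add1=16; issue ADD r0<-Add1 | r0:Add1,r1:10,r2:16,r3:6
c8: CDB Add2=19; issue SUB r3<-Add2 | r0:Add1,r1:10,r2:16,r3:Add2
c9: CDB Add3=-4; issue ADD r3<-Add3 | r0:Add1,r1:10,r2:16,r3:Add3
c10: stall | r0:Add1,r1:10,r2:16,r3:Add3
c11: CDB Add2=-6; issue SUB r0<-Add2 | r0:Add2,r1:10,r2:16,r3:Add3
c12: CDB Add1=6 | r0:Add2,r1:10,r2:16,r3:Add3
c13: CDB Add3=32 | r0:Add2,r1:10,r2:16,r3:32
c14: - | r0:Add2,r1:10,r2:16,r3:32
c15: CDB Add2=-10 | r0:-10,r1:10,r2:16,r3:32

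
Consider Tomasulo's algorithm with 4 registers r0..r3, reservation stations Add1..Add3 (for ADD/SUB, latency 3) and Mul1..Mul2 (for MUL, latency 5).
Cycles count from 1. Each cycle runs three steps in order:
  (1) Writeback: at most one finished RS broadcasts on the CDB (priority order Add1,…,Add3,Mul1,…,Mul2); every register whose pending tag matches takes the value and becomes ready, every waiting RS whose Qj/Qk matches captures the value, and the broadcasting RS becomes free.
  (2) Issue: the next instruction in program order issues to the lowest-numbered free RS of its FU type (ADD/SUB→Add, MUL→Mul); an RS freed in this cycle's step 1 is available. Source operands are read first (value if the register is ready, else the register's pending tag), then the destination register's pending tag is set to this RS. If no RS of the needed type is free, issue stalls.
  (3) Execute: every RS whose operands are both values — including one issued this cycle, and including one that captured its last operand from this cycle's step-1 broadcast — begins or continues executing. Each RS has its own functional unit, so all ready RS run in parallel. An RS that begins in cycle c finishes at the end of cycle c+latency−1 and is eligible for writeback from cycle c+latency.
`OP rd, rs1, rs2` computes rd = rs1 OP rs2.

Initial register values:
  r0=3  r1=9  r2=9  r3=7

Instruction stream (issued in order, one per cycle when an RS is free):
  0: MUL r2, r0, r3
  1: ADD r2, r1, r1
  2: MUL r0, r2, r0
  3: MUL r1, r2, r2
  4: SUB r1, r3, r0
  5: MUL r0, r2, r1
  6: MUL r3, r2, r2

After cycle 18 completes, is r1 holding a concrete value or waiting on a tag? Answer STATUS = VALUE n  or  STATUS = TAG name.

c1: issue MUL r2<-Mul1 | r0:3,r1:9,r2:Mul1,r3:7
c2: issue ADD r2<-Add1 | r0:3,r1:9,r2:Add1,r3:7
c3: issue MUL r0<-Mul2 | r0:Mul2,r1:9,r2:Add1,r3:7
c4: stall | r0:Mul2,r1:9,r2:Add1,r3:7
c5: CDB Add1=18; stall | r0:Mul2,r1:9,r2:18,r3:7
c6: CDB Mul1=21; issue MUL r1<-Mul1 | r0:Mul2,r1:Mul1,r2:18,r3:7
c7: issue SUB r1<-Add1 | r0:Mul2,r1:Add1,r2:18,r3:7
c8: stall | r0:Mul2,r1:Add1,r2:18,r3:7
c9: stall | r0:Mul2,r1:Add1,r2:18,r3:7
c10: CDB Mul2=54; issue MUL r0<-Mul2 | r0:Mul2,r1:Add1,r2:18,r3:7
c11: CDB Mul1=324; issue MUL r3<-Mul1 | r0:Mul2,r1:Add1,r2:18,r3:Mul1
c12: - | r0:Mul2,r1:Add1,r2:18,r3:Mul1
c13: CDB Add1=-47 | r0:Mul2,r1:-47,r2:18,r3:Mul1
c14: - | r0:Mul2,r1:-47,r2:18,r3:Mul1
c15: - | r0:Mul2,r1:-47,r2:18,r3:Mul1
c16: CDB Mul1=324 | r0:Mul2,r1:-47,r2:18,r3:324
c17: - | r0:Mul2,r1:-47,r2:18,r3:324
c18: CDB Mul2=-846 | r0:-846,r1:-47,r2:18,r3:324

STATUS = VALUE -47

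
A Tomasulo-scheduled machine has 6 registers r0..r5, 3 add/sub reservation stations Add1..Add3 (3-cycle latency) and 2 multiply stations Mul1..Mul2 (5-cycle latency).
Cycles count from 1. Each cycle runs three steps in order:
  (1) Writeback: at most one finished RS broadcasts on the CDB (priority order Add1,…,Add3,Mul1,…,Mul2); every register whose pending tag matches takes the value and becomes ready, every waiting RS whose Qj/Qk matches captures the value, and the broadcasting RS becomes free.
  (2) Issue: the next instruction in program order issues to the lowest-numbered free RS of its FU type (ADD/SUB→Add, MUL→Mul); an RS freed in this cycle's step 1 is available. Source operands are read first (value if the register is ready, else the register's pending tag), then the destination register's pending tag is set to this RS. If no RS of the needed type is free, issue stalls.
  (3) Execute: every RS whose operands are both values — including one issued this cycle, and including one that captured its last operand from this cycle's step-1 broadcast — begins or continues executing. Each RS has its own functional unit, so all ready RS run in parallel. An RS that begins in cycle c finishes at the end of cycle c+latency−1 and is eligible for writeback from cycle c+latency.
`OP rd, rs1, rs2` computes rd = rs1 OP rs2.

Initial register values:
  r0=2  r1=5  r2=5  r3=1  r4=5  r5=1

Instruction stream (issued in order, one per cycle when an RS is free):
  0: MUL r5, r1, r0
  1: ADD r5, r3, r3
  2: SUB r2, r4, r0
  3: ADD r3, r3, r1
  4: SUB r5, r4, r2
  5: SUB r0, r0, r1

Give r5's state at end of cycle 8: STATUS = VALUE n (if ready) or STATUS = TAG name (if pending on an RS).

cycle 1: issue MUL r5<-Mul1 // r0:2,r1:5,r2:5,r3:1,r4:5,r5:Mul1
cycle 2: issue ADD r5<-Add1 // r0:2,r1:5,r2:5,r3:1,r4:5,r5:Add1
cycle 3: issue SUB r2<-Add2 // r0:2,r1:5,r2:Add2,r3:1,r4:5,r5:Add1
cycle 4: issue ADD r3<-Add3 // r0:2,r1:5,r2:Add2,r3:Add3,r4:5,r5:Add1
cycle 5: CDB Add1=2; issue SUB r5<-Add1 // r0:2,r1:5,r2:Add2,r3:Add3,r4:5,r5:Add1
cycle 6: CDB Add2=3; issue SUB r0<-Add2 // r0:Add2,r1:5,r2:3,r3:Add3,r4:5,r5:Add1
cycle 7: CDB Add3=6 // r0:Add2,r1:5,r2:3,r3:6,r4:5,r5:Add1
cycle 8: CDB Mul1=10 // r0:Add2,r1:5,r2:3,r3:6,r4:5,r5:Add1

STATUS = TAG Add1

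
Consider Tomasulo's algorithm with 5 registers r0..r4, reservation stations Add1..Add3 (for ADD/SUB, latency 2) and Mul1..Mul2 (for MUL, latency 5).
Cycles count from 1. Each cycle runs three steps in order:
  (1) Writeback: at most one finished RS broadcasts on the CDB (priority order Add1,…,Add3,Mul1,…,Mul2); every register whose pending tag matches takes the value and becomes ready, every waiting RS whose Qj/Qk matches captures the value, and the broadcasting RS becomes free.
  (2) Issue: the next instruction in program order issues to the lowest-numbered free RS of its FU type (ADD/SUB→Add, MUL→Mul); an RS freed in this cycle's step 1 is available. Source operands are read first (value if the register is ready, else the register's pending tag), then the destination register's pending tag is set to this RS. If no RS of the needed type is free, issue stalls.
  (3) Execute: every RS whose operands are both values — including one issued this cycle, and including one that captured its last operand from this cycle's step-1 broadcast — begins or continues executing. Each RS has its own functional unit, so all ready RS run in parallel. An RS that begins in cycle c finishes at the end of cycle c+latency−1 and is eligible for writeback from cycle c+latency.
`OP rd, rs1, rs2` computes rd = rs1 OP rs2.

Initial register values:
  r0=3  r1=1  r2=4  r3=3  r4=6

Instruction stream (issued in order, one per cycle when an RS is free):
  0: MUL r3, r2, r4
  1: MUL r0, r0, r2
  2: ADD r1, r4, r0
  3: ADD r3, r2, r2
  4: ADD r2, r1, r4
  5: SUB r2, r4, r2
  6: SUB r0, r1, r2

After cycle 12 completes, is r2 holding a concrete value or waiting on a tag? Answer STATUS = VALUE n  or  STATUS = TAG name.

STATUS = TAG Add2

cycle 1: issue MUL r3<-Mul1 // r0:3,r1:1,r2:4,r3:Mul1,r4:6
cycle 2: issue MUL r0<-Mul2 // r0:Mul2,r1:1,r2:4,r3:Mul1,r4:6
cycle 3: issue ADD r1<-Add1 // r0:Mul2,r1:Add1,r2:4,r3:Mul1,r4:6
cycle 4: issue ADD r3<-Add2 // r0:Mul2,r1:Add1,r2:4,r3:Add2,r4:6
cycle 5: issue ADD r2<-Add3 // r0:Mul2,r1:Add1,r2:Add3,r3:Add2,r4:6
cycle 6: CDB Add2=8; issue SUB r2<-Add2 // r0:Mul2,r1:Add1,r2:Add2,r3:8,r4:6
cycle 7: CDB Mul1=24; stall // r0:Mul2,r1:Add1,r2:Add2,r3:8,r4:6
cycle 8: CDB Mul2=12; stall // r0:12,r1:Add1,r2:Add2,r3:8,r4:6
cycle 9: stall // r0:12,r1:Add1,r2:Add2,r3:8,r4:6
cycle 10: CDB Add1=18; issue SUB r0<-Add1 // r0:Add1,r1:18,r2:Add2,r3:8,r4:6
cycle 11: - // r0:Add1,r1:18,r2:Add2,r3:8,r4:6
cycle 12: CDB Add3=24 // r0:Add1,r1:18,r2:Add2,r3:8,r4:6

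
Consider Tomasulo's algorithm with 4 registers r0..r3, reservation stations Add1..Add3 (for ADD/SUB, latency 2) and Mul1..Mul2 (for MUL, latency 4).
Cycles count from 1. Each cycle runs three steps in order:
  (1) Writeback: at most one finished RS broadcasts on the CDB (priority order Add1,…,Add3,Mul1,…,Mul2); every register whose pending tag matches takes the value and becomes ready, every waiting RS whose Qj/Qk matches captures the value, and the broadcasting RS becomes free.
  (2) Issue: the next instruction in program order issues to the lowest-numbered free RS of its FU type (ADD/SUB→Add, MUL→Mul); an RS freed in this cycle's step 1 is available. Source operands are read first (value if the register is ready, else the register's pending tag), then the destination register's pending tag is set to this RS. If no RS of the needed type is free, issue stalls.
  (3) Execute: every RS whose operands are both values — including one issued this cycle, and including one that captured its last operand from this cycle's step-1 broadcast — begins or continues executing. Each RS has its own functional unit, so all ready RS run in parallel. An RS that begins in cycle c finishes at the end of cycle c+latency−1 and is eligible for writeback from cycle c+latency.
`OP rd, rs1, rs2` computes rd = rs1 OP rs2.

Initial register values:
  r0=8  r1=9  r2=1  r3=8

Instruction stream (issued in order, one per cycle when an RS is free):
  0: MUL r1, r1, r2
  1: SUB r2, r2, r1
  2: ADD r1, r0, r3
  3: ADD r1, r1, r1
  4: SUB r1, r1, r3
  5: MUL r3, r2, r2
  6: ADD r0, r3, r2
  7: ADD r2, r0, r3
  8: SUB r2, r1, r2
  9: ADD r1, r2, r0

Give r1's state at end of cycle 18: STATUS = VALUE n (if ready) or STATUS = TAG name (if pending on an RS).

  c1: issue MUL r1<-Mul1  regs: r0:8,r1:Mul1,r2:1,r3:8
  c2: issue SUB r2<-Add1  regs: r0:8,r1:Mul1,r2:Add1,r3:8
  c3: issue ADD r1<-Add2  regs: r0:8,r1:Add2,r2:Add1,r3:8
  c4: issue ADD r1<-Add3  regs: r0:8,r1:Add3,r2:Add1,r3:8
  c5: CDB Add2=16; issue SUB r1<-Add2  regs: r0:8,r1:Add2,r2:Add1,r3:8
  c6: CDB Mul1=9; issue MUL r3<-Mul1  regs: r0:8,r1:Add2,r2:Add1,r3:Mul1
  c7: CDB Add3=32; issue ADD r0<-Add3  regs: r0:Add3,r1:Add2,r2:Add1,r3:Mul1
  c8: CDB Add1=-8; issue ADD r2<-Add1  regs: r0:Add3,r1:Add2,r2:Add1,r3:Mul1
  c9: CDB Add2=24; issue SUB r2<-Add2  regs: r0:Add3,r1:24,r2:Add2,r3:Mul1
  c10: stall  regs: r0:Add3,r1:24,r2:Add2,r3:Mul1
  c11: stall  regs: r0:Add3,r1:24,r2:Add2,r3:Mul1
  c12: CDB Mul1=64; stall  regs: r0:Add3,r1:24,r2:Add2,r3:64
  c13: stall  regs: r0:Add3,r1:24,r2:Add2,r3:64
  c14: CDB Add3=56; issue ADD r1<-Add3  regs: r0:56,r1:Add3,r2:Add2,r3:64
  c15: -  regs: r0:56,r1:Add3,r2:Add2,r3:64
  c16: CDB Add1=120  regs: r0:56,r1:Add3,r2:Add2,r3:64
  c17: -  regs: r0:56,r1:Add3,r2:Add2,r3:64
  c18: CDB Add2=-96  regs: r0:56,r1:Add3,r2:-96,r3:64

STATUS = TAG Add3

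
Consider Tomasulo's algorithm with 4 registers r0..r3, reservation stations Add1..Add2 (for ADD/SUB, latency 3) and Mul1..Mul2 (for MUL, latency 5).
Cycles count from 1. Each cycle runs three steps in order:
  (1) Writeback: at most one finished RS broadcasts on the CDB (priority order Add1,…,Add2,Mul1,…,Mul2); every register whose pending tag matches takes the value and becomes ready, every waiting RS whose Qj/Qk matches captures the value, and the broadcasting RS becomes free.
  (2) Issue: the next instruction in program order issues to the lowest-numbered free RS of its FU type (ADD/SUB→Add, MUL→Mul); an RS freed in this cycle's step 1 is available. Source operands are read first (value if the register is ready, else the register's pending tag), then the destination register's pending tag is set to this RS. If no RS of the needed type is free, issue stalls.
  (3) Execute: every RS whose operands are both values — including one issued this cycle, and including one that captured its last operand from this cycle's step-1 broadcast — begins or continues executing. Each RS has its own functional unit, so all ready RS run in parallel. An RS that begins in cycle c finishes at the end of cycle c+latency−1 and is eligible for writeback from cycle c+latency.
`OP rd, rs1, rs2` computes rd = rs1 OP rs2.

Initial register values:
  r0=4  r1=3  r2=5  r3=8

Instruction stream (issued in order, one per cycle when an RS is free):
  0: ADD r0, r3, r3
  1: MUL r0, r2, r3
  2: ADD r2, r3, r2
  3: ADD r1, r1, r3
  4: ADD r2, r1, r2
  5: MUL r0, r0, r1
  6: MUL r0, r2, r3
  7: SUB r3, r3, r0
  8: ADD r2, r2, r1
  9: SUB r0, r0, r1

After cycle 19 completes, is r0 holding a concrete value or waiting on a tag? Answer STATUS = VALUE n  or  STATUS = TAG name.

  c1: issue ADD r0<-Add1  regs: r0:Add1,r1:3,r2:5,r3:8
  c2: issue MUL r0<-Mul1  regs: r0:Mul1,r1:3,r2:5,r3:8
  c3: issue ADD r2<-Add2  regs: r0:Mul1,r1:3,r2:Add2,r3:8
  c4: CDB Add1=16; issue ADD r1<-Add1  regs: r0:Mul1,r1:Add1,r2:Add2,r3:8
  c5: stall  regs: r0:Mul1,r1:Add1,r2:Add2,r3:8
  c6: CDB Add2=13; issue ADD r2<-Add2  regs: r0:Mul1,r1:Add1,r2:Add2,r3:8
  c7: CDB Add1=11; issue MUL r0<-Mul2  regs: r0:Mul2,r1:11,r2:Add2,r3:8
  c8: CDB Mul1=40; issue MUL r0<-Mul1  regs: r0:Mul1,r1:11,r2:Add2,r3:8
  c9: issue SUB r3<-Add1  regs: r0:Mul1,r1:11,r2:Add2,r3:Add1
  c10: CDB Add2=24; issue ADD r2<-Add2  regs: r0:Mul1,r1:11,r2:Add2,r3:Add1
  c11: stall  regs: r0:Mul1,r1:11,r2:Add2,r3:Add1
  c12: stall  regs: r0:Mul1,r1:11,r2:Add2,r3:Add1
  c13: CDB Add2=35; issue SUB r0<-Add2  regs: r0:Add2,r1:11,r2:35,r3:Add1
  c14: CDB Mul2=440  regs: r0:Add2,r1:11,r2:35,r3:Add1
  c15: CDB Mul1=192  regs: r0:Add2,r1:11,r2:35,r3:Add1
  c16: -  regs: r0:Add2,r1:11,r2:35,r3:Add1
  c17: -  regs: r0:Add2,r1:11,r2:35,r3:Add1
  c18: CDB Add1=-184  regs: r0:Add2,r1:11,r2:35,r3:-184
  c19: CDB Add2=181  regs: r0:181,r1:11,r2:35,r3:-184

STATUS = VALUE 181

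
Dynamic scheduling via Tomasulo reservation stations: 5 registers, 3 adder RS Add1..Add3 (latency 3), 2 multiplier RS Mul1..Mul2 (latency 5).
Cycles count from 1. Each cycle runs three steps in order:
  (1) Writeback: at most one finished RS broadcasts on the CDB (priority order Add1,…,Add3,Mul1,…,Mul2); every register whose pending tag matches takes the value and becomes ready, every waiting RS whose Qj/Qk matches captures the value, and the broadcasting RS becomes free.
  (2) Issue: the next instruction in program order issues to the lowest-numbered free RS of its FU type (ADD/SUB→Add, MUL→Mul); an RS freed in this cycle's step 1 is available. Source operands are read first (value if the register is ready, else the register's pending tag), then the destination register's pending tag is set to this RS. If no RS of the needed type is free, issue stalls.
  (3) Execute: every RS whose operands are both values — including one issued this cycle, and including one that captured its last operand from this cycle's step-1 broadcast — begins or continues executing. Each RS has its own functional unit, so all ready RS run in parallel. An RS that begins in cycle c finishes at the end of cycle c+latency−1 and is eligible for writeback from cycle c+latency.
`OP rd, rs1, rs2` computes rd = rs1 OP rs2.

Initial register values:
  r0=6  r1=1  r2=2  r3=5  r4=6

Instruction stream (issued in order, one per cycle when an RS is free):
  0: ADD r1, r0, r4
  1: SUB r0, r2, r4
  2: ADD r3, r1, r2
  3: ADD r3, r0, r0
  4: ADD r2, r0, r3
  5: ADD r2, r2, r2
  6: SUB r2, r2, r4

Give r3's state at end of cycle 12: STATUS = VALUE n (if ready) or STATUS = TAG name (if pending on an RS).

STATUS = VALUE -8

cycle 1: issue ADD r1<-Add1 // r0:6,r1:Add1,r2:2,r3:5,r4:6
cycle 2: issue SUB r0<-Add2 // r0:Add2,r1:Add1,r2:2,r3:5,r4:6
cycle 3: issue ADD r3<-Add3 // r0:Add2,r1:Add1,r2:2,r3:Add3,r4:6
cycle 4: CDB Add1=12; issue ADD r3<-Add1 // r0:Add2,r1:12,r2:2,r3:Add1,r4:6
cycle 5: CDB Add2=-4; issue ADD r2<-Add2 // r0:-4,r1:12,r2:Add2,r3:Add1,r4:6
cycle 6: stall // r0:-4,r1:12,r2:Add2,r3:Add1,r4:6
cycle 7: CDB Add3=14; issue ADD r2<-Add3 // r0:-4,r1:12,r2:Add3,r3:Add1,r4:6
cycle 8: CDB Add1=-8; issue SUB r2<-Add1 // r0:-4,r1:12,r2:Add1,r3:-8,r4:6
cycle 9: - // r0:-4,r1:12,r2:Add1,r3:-8,r4:6
cycle 10: - // r0:-4,r1:12,r2:Add1,r3:-8,r4:6
cycle 11: CDB Add2=-12 // r0:-4,r1:12,r2:Add1,r3:-8,r4:6
cycle 12: - // r0:-4,r1:12,r2:Add1,r3:-8,r4:6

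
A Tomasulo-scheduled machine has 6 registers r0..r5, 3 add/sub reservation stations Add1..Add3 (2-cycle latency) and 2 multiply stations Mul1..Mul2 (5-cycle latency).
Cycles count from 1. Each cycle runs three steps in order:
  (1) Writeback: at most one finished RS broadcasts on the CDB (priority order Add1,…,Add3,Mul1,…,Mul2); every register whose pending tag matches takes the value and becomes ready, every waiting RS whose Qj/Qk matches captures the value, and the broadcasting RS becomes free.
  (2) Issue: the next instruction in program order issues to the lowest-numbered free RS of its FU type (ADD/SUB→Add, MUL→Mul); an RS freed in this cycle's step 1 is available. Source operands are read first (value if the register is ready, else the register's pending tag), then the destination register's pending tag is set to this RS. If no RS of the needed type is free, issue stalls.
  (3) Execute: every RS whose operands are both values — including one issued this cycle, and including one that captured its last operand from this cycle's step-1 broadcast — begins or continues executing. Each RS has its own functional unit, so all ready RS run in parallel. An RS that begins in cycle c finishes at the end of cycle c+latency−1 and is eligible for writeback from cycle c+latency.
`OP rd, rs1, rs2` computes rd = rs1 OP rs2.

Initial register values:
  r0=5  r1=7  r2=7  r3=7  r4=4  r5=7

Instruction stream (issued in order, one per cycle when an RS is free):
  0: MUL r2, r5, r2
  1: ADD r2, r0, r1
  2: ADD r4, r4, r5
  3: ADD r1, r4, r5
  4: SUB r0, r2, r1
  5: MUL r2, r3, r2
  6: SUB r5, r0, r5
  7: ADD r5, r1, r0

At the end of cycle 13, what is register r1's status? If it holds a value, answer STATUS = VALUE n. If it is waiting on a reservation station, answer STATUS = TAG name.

cycle 1: issue MUL r2<-Mul1 // r0:5,r1:7,r2:Mul1,r3:7,r4:4,r5:7
cycle 2: issue ADD r2<-Add1 // r0:5,r1:7,r2:Add1,r3:7,r4:4,r5:7
cycle 3: issue ADD r4<-Add2 // r0:5,r1:7,r2:Add1,r3:7,r4:Add2,r5:7
cycle 4: CDB Add1=12; issue ADD r1<-Add1 // r0:5,r1:Add1,r2:12,r3:7,r4:Add2,r5:7
cycle 5: CDB Add2=11; issue SUB r0<-Add2 // r0:Add2,r1:Add1,r2:12,r3:7,r4:11,r5:7
cycle 6: CDB Mul1=49; issue MUL r2<-Mul1 // r0:Add2,r1:Add1,r2:Mul1,r3:7,r4:11,r5:7
cycle 7: CDB Add1=18; issue SUB r5<-Add1 // r0:Add2,r1:18,r2:Mul1,r3:7,r4:11,r5:Add1
cycle 8: issue ADD r5<-Add3 // r0:Add2,r1:18,r2:Mul1,r3:7,r4:11,r5:Add3
cycle 9: CDB Add2=-6 // r0:-6,r1:18,r2:Mul1,r3:7,r4:11,r5:Add3
cycle 10: - // r0:-6,r1:18,r2:Mul1,r3:7,r4:11,r5:Add3
cycle 11: CDB Add1=-13 // r0:-6,r1:18,r2:Mul1,r3:7,r4:11,r5:Add3
cycle 12: CDB Add3=12 // r0:-6,r1:18,r2:Mul1,r3:7,r4:11,r5:12
cycle 13: CDB Mul1=84 // r0:-6,r1:18,r2:84,r3:7,r4:11,r5:12

STATUS = VALUE 18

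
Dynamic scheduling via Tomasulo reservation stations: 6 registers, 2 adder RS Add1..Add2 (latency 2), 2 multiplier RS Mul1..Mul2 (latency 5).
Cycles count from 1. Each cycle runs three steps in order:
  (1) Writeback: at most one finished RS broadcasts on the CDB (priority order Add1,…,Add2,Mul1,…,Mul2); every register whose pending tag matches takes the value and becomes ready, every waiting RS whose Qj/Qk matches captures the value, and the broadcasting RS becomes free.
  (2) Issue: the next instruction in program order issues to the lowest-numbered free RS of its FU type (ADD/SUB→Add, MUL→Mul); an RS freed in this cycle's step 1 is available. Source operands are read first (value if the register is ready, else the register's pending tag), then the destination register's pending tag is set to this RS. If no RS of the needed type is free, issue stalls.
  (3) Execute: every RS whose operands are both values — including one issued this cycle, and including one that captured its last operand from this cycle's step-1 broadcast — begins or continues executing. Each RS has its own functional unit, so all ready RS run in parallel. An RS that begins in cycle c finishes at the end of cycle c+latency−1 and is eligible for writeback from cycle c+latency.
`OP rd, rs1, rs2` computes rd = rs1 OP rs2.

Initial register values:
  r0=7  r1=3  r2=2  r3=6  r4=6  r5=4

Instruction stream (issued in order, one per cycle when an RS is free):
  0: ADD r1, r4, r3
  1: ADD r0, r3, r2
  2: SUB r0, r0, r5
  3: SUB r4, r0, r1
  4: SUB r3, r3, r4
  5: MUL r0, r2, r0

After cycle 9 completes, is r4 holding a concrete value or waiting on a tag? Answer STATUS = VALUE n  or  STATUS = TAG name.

STATUS = VALUE -8

cycle 1: issue ADD r1<-Add1 // r0:7,r1:Add1,r2:2,r3:6,r4:6,r5:4
cycle 2: issue ADD r0<-Add2 // r0:Add2,r1:Add1,r2:2,r3:6,r4:6,r5:4
cycle 3: CDB Add1=12; issue SUB r0<-Add1 // r0:Add1,r1:12,r2:2,r3:6,r4:6,r5:4
cycle 4: CDB Add2=8; issue SUB r4<-Add2 // r0:Add1,r1:12,r2:2,r3:6,r4:Add2,r5:4
cycle 5: stall // r0:Add1,r1:12,r2:2,r3:6,r4:Add2,r5:4
cycle 6: CDB Add1=4; issue SUB r3<-Add1 // r0:4,r1:12,r2:2,r3:Add1,r4:Add2,r5:4
cycle 7: issue MUL r0<-Mul1 // r0:Mul1,r1:12,r2:2,r3:Add1,r4:Add2,r5:4
cycle 8: CDB Add2=-8 // r0:Mul1,r1:12,r2:2,r3:Add1,r4:-8,r5:4
cycle 9: - // r0:Mul1,r1:12,r2:2,r3:Add1,r4:-8,r5:4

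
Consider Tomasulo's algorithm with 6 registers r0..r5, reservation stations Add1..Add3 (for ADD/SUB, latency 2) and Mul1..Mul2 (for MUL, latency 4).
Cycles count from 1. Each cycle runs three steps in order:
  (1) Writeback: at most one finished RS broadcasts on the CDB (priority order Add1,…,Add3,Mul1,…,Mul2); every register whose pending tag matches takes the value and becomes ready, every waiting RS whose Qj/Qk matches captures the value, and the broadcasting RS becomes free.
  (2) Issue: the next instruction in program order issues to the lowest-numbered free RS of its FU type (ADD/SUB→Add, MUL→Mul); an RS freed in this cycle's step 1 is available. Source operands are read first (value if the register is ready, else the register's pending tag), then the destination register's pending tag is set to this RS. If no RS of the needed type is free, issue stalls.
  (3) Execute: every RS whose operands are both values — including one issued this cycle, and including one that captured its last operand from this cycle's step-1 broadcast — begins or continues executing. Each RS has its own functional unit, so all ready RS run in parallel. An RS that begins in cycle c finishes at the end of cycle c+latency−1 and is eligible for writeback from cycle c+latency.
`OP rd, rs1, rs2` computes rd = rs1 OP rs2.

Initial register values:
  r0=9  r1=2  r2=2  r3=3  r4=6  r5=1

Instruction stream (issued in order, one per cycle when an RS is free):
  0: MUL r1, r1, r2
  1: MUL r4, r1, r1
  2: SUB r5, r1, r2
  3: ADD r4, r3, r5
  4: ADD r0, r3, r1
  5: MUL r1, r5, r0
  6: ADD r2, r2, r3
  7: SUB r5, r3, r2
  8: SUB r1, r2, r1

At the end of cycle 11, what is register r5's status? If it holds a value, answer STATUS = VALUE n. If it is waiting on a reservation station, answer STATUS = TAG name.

c1: issue MUL r1<-Mul1 | r0:9,r1:Mul1,r2:2,r3:3,r4:6,r5:1
c2: issue MUL r4<-Mul2 | r0:9,r1:Mul1,r2:2,r3:3,r4:Mul2,r5:1
c3: issue SUB r5<-Add1 | r0:9,r1:Mul1,r2:2,r3:3,r4:Mul2,r5:Add1
c4: issue ADD r4<-Add2 | r0:9,r1:Mul1,r2:2,r3:3,r4:Add2,r5:Add1
c5: CDB Mul1=4; issue ADD r0<-Add3 | r0:Add3,r1:4,r2:2,r3:3,r4:Add2,r5:Add1
c6: issue MUL r1<-Mul1 | r0:Add3,r1:Mul1,r2:2,r3:3,r4:Add2,r5:Add1
c7: CDB Add1=2; issue ADD r2<-Add1 | r0:Add3,r1:Mul1,r2:Add1,r3:3,r4:Add2,r5:2
c8: CDB Add3=7; issue SUB r5<-Add3 | r0:7,r1:Mul1,r2:Add1,r3:3,r4:Add2,r5:Add3
c9: CDB Add1=5; issue SUB r1<-Add1 | r0:7,r1:Add1,r2:5,r3:3,r4:Add2,r5:Add3
c10: CDB Add2=5 | r0:7,r1:Add1,r2:5,r3:3,r4:5,r5:Add3
c11: CDB Add3=-2 | r0:7,r1:Add1,r2:5,r3:3,r4:5,r5:-2

STATUS = VALUE -2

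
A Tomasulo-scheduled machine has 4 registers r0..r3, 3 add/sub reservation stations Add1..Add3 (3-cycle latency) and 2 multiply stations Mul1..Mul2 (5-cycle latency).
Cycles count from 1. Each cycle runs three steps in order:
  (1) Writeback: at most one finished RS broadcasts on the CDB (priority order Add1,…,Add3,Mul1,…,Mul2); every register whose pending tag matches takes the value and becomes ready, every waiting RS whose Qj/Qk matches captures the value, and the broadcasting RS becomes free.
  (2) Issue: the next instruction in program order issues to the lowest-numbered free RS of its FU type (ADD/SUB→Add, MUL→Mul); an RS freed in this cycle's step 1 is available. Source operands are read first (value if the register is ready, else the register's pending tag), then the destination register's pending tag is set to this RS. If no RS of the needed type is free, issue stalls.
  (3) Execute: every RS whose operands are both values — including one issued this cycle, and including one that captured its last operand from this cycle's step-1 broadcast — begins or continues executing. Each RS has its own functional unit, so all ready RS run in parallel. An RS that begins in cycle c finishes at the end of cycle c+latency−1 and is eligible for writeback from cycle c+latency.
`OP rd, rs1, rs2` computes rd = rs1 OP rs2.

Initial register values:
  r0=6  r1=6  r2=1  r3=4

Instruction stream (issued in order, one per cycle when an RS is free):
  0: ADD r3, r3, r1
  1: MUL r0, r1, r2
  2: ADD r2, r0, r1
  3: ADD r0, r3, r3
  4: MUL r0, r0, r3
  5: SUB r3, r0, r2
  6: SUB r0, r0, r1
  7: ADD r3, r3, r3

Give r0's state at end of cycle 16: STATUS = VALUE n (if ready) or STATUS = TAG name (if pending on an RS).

  c1: issue ADD r3<-Add1  regs: r0:6,r1:6,r2:1,r3:Add1
  c2: issue MUL r0<-Mul1  regs: r0:Mul1,r1:6,r2:1,r3:Add1
  c3: issue ADD r2<-Add2  regs: r0:Mul1,r1:6,r2:Add2,r3:Add1
  c4: CDB Add1=10; issue ADD r0<-Add1  regs: r0:Add1,r1:6,r2:Add2,r3:10
  c5: issue MUL r0<-Mul2  regs: r0:Mul2,r1:6,r2:Add2,r3:10
  c6: issue SUB r3<-Add3  regs: r0:Mul2,r1:6,r2:Add2,r3:Add3
  c7: CDB Add1=20; issue SUB r0<-Add1  regs: r0:Add1,r1:6,r2:Add2,r3:Add3
  c8: CDB Mul1=6; stall  regs: r0:Add1,r1:6,r2:Add2,r3:Add3
  c9: stall  regs: r0:Add1,r1:6,r2:Add2,r3:Add3
  c10: stall  regs: r0:Add1,r1:6,r2:Add2,r3:Add3
  c11: CDB Add2=12; issue ADD r3<-Add2  regs: r0:Add1,r1:6,r2:12,r3:Add2
  c12: CDB Mul2=200  regs: r0:Add1,r1:6,r2:12,r3:Add2
  c13: -  regs: r0:Add1,r1:6,r2:12,r3:Add2
  c14: -  regs: r0:Add1,r1:6,r2:12,r3:Add2
  c15: CDB Add1=194  regs: r0:194,r1:6,r2:12,r3:Add2
  c16: CDB Add3=188  regs: r0:194,r1:6,r2:12,r3:Add2

STATUS = VALUE 194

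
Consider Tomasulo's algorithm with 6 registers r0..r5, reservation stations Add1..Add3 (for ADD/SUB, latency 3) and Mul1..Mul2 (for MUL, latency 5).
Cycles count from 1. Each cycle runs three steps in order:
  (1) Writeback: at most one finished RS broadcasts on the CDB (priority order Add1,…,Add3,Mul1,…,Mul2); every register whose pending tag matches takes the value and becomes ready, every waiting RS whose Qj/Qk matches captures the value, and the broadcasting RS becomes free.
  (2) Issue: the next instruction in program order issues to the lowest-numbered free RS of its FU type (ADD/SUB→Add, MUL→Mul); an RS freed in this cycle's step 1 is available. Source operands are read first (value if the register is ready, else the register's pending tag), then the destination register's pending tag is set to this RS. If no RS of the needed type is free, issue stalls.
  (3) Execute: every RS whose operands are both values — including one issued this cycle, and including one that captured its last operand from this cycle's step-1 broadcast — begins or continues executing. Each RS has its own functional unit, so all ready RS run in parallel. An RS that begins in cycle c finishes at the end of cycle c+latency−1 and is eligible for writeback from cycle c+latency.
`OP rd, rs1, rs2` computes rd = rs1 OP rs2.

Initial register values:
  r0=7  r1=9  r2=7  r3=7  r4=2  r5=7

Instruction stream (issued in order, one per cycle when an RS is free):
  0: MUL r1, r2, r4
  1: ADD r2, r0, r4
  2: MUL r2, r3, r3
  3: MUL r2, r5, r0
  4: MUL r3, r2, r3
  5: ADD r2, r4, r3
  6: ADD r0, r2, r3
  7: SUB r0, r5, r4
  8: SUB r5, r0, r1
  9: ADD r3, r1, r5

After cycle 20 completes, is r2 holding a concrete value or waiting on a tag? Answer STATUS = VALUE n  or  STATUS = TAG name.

  c1: issue MUL r1<-Mul1  regs: r0:7,r1:Mul1,r2:7,r3:7,r4:2,r5:7
  c2: issue ADD r2<-Add1  regs: r0:7,r1:Mul1,r2:Add1,r3:7,r4:2,r5:7
  c3: issue MUL r2<-Mul2  regs: r0:7,r1:Mul1,r2:Mul2,r3:7,r4:2,r5:7
  c4: stall  regs: r0:7,r1:Mul1,r2:Mul2,r3:7,r4:2,r5:7
  c5: CDB Add1=9; stall  regs: r0:7,r1:Mul1,r2:Mul2,r3:7,r4:2,r5:7
  c6: CDB Mul1=14; issue MUL r2<-Mul1  regs: r0:7,r1:14,r2:Mul1,r3:7,r4:2,r5:7
  c7: stall  regs: r0:7,r1:14,r2:Mul1,r3:7,r4:2,r5:7
  c8: CDB Mul2=49; issue MUL r3<-Mul2  regs: r0:7,r1:14,r2:Mul1,r3:Mul2,r4:2,r5:7
  c9: issue ADD r2<-Add1  regs: r0:7,r1:14,r2:Add1,r3:Mul2,r4:2,r5:7
  c10: issue ADD r0<-Add2  regs: r0:Add2,r1:14,r2:Add1,r3:Mul2,r4:2,r5:7
  c11: CDB Mul1=49; issue SUB r0<-Add3  regs: r0:Add3,r1:14,r2:Add1,r3:Mul2,r4:2,r5:7
  c12: stall  regs: r0:Add3,r1:14,r2:Add1,r3:Mul2,r4:2,r5:7
  c13: stall  regs: r0:Add3,r1:14,r2:Add1,r3:Mul2,r4:2,r5:7
  c14: CDB Add3=5; issue SUB r5<-Add3  regs: r0:5,r1:14,r2:Add1,r3:Mul2,r4:2,r5:Add3
  c15: stall  regs: r0:5,r1:14,r2:Add1,r3:Mul2,r4:2,r5:Add3
  c16: CDB Mul2=343; stall  regs: r0:5,r1:14,r2:Add1,r3:343,r4:2,r5:Add3
  c17: CDB Add3=-9; issue ADD r3<-Add3  regs: r0:5,r1:14,r2:Add1,r3:Add3,r4:2,r5:-9
  c18: -  regs: r0:5,r1:14,r2:Add1,r3:Add3,r4:2,r5:-9
  c19: CDB Add1=345  regs: r0:5,r1:14,r2:345,r3:Add3,r4:2,r5:-9
  c20: CDB Add3=5  regs: r0:5,r1:14,r2:345,r3:5,r4:2,r5:-9

STATUS = VALUE 345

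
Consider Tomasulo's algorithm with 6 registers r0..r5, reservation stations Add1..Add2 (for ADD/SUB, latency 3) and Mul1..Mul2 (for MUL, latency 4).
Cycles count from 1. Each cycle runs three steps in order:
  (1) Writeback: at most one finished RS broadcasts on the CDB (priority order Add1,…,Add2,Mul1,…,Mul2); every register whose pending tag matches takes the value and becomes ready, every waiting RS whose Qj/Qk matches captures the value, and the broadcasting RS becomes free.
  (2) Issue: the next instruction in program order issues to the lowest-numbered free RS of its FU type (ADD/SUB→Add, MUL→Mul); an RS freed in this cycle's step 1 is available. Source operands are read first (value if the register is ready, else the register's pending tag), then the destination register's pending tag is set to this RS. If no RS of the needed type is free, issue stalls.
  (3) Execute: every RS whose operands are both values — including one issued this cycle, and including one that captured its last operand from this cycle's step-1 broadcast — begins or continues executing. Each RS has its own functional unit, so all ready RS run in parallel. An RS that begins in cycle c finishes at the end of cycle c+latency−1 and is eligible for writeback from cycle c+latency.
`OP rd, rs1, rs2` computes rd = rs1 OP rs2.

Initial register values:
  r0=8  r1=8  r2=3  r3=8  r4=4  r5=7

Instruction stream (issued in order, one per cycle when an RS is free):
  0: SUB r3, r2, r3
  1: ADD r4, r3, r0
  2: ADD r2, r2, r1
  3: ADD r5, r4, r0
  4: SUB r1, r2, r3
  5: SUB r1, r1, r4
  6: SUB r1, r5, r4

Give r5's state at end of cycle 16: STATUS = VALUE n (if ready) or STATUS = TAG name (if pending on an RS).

STATUS = VALUE 11

c1: issue SUB r3<-Add1 | r0:8,r1:8,r2:3,r3:Add1,r4:4,r5:7
c2: issue ADD r4<-Add2 | r0:8,r1:8,r2:3,r3:Add1,r4:Add2,r5:7
c3: stall | r0:8,r1:8,r2:3,r3:Add1,r4:Add2,r5:7
c4: CDB Add1=-5; issue ADD r2<-Add1 | r0:8,r1:8,r2:Add1,r3:-5,r4:Add2,r5:7
c5: stall | r0:8,r1:8,r2:Add1,r3:-5,r4:Add2,r5:7
c6: stall | r0:8,r1:8,r2:Add1,r3:-5,r4:Add2,r5:7
c7: CDB Add1=11; issue ADD r5<-Add1 | r0:8,r1:8,r2:11,r3:-5,r4:Add2,r5:Add1
c8: CDB Add2=3; issue SUB r1<-Add2 | r0:8,r1:Add2,r2:11,r3:-5,r4:3,r5:Add1
c9: stall | r0:8,r1:Add2,r2:11,r3:-5,r4:3,r5:Add1
c10: stall | r0:8,r1:Add2,r2:11,r3:-5,r4:3,r5:Add1
c11: CDB Add1=11; issue SUB r1<-Add1 | r0:8,r1:Add1,r2:11,r3:-5,r4:3,r5:11
c12: CDB Add2=16; issue SUB r1<-Add2 | r0:8,r1:Add2,r2:11,r3:-5,r4:3,r5:11
c13: - | r0:8,r1:Add2,r2:11,r3:-5,r4:3,r5:11
c14: - | r0:8,r1:Add2,r2:11,r3:-5,r4:3,r5:11
c15: CDB Add1=13 | r0:8,r1:Add2,r2:11,r3:-5,r4:3,r5:11
c16: CDB Add2=8 | r0:8,r1:8,r2:11,r3:-5,r4:3,r5:11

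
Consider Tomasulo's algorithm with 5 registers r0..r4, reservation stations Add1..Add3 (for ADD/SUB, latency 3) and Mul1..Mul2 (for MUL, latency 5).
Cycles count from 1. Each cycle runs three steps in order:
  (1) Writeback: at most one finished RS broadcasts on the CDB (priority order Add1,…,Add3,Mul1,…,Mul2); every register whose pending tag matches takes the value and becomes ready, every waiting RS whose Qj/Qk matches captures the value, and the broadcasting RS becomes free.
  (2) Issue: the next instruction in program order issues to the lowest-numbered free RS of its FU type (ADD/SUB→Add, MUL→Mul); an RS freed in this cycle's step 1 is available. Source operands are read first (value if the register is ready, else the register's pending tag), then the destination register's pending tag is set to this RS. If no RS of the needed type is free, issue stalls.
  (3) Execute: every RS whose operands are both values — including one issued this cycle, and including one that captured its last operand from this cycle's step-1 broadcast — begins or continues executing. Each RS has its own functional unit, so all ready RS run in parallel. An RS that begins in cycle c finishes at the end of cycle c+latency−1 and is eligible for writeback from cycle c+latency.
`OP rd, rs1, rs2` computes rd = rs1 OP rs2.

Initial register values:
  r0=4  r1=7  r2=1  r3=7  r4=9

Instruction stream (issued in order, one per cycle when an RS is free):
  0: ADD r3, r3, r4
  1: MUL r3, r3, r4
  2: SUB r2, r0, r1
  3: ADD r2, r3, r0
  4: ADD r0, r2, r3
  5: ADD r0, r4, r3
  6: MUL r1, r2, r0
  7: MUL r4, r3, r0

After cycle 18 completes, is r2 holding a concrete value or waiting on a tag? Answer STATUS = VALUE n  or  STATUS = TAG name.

cycle 1: issue ADD r3<-Add1 // r0:4,r1:7,r2:1,r3:Add1,r4:9
cycle 2: issue MUL r3<-Mul1 // r0:4,r1:7,r2:1,r3:Mul1,r4:9
cycle 3: issue SUB r2<-Add2 // r0:4,r1:7,r2:Add2,r3:Mul1,r4:9
cycle 4: CDB Add1=16; issue ADD r2<-Add1 // r0:4,r1:7,r2:Add1,r3:Mul1,r4:9
cycle 5: issue ADD r0<-Add3 // r0:Add3,r1:7,r2:Add1,r3:Mul1,r4:9
cycle 6: CDB Add2=-3; issue ADD r0<-Add2 // r0:Add2,r1:7,r2:Add1,r3:Mul1,r4:9
cycle 7: issue MUL r1<-Mul2 // r0:Add2,r1:Mul2,r2:Add1,r3:Mul1,r4:9
cycle 8: stall // r0:Add2,r1:Mul2,r2:Add1,r3:Mul1,r4:9
cycle 9: CDB Mul1=144; issue MUL r4<-Mul1 // r0:Add2,r1:Mul2,r2:Add1,r3:144,r4:Mul1
cycle 10: - // r0:Add2,r1:Mul2,r2:Add1,r3:144,r4:Mul1
cycle 11: - // r0:Add2,r1:Mul2,r2:Add1,r3:144,r4:Mul1
cycle 12: CDB Add1=148 // r0:Add2,r1:Mul2,r2:148,r3:144,r4:Mul1
cycle 13: CDB Add2=153 // r0:153,r1:Mul2,r2:148,r3:144,r4:Mul1
cycle 14: - // r0:153,r1:Mul2,r2:148,r3:144,r4:Mul1
cycle 15: CDB Add3=292 // r0:153,r1:Mul2,r2:148,r3:144,r4:Mul1
cycle 16: - // r0:153,r1:Mul2,r2:148,r3:144,r4:Mul1
cycle 17: - // r0:153,r1:Mul2,r2:148,r3:144,r4:Mul1
cycle 18: CDB Mul1=22032 // r0:153,r1:Mul2,r2:148,r3:144,r4:22032

STATUS = VALUE 148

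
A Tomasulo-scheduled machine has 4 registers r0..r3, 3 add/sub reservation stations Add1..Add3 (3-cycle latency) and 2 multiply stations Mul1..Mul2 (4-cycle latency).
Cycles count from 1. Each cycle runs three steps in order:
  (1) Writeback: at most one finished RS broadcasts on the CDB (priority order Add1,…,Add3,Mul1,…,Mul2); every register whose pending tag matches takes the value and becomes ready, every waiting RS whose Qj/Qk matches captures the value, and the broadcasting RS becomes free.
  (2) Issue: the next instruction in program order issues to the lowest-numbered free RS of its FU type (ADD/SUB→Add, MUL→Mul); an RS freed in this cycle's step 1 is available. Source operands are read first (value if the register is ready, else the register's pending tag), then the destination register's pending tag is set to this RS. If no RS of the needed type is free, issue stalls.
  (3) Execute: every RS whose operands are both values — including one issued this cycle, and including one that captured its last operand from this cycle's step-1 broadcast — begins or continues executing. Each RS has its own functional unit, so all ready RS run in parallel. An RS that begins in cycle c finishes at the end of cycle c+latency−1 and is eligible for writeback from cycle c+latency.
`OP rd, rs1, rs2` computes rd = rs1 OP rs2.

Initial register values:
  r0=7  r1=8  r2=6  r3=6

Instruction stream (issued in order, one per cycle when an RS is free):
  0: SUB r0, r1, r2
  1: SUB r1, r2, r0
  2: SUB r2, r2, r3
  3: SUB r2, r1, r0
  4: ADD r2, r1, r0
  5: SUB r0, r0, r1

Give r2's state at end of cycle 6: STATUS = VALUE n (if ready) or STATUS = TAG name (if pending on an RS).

STATUS = TAG Add3

c1: issue SUB r0<-Add1 | r0:Add1,r1:8,r2:6,r3:6
c2: issue SUB r1<-Add2 | r0:Add1,r1:Add2,r2:6,r3:6
c3: issue SUB r2<-Add3 | r0:Add1,r1:Add2,r2:Add3,r3:6
c4: CDB Add1=2; issue SUB r2<-Add1 | r0:2,r1:Add2,r2:Add1,r3:6
c5: stall | r0:2,r1:Add2,r2:Add1,r3:6
c6: CDB Add3=0; issue ADD r2<-Add3 | r0:2,r1:Add2,r2:Add3,r3:6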